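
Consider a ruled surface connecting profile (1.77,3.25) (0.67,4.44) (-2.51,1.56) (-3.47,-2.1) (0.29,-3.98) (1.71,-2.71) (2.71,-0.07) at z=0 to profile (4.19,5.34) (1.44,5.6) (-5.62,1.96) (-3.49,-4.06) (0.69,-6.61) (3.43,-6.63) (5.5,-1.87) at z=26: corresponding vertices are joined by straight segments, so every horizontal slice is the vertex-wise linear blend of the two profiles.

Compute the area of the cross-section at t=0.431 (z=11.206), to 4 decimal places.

Area at t=0.431: 55.6341

Cross-section at t=0.431: each vertex is (1-t)·p0[i] + t·p1[i].
  v1: (1-0.431)·(1.77,3.25) + 0.431·(4.19,5.34) = (2.8130,4.1508)
  v2: (1-0.431)·(0.67,4.44) + 0.431·(1.44,5.6) = (1.0019,4.9400)
  v3: (1-0.431)·(-2.51,1.56) + 0.431·(-5.62,1.96) = (-3.8504,1.7324)
  v4: (1-0.431)·(-3.47,-2.1) + 0.431·(-3.49,-4.06) = (-3.4786,-2.9448)
  v5: (1-0.431)·(0.29,-3.98) + 0.431·(0.69,-6.61) = (0.4624,-5.1135)
  v6: (1-0.431)·(1.71,-2.71) + 0.431·(3.43,-6.63) = (2.4513,-4.3995)
  v7: (1-0.431)·(2.71,-0.07) + 0.431·(5.5,-1.87) = (3.9125,-0.8458)
Shoelace sum Σ(x_i·y_{i+1} − x_{i+1}·y_i):
  i=1: 2.8130·4.9400 − 1.0019·4.1508 = +9.7377 (running +9.7377)
  i=2: 1.0019·1.7324 − -3.8504·4.9400 = +20.7565 (running +30.4942)
  i=3: -3.8504·-2.9448 − -3.4786·1.7324 = +17.3649 (running +47.8591)
  i=4: -3.4786·-5.1135 − 0.4624·-2.9448 = +19.1497 (running +67.0087)
  i=5: 0.4624·-4.3995 − 2.4513·-5.1135 = +10.5006 (running +77.5093)
  i=6: 2.4513·-0.8458 − 3.9125·-4.3995 = +15.1398 (running +92.6491)
  i=7: 3.9125·4.1508 − 2.8130·-0.8458 = +18.6192 (running +111.2682)
Area = |Σ|/2 = |111.2682|/2 = 55.6341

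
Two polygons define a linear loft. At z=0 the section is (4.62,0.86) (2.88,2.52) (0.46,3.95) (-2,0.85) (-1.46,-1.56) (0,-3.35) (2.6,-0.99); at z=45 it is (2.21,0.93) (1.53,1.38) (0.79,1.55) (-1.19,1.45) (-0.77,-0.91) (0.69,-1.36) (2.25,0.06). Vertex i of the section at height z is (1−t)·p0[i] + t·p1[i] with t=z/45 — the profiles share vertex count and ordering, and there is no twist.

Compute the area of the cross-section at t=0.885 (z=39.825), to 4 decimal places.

Area at t=0.885: 8.8894

Cross-section at t=0.885: each vertex is (1-t)·p0[i] + t·p1[i].
  v1: (1-0.885)·(4.62,0.86) + 0.885·(2.21,0.93) = (2.4872,0.9220)
  v2: (1-0.885)·(2.88,2.52) + 0.885·(1.53,1.38) = (1.6852,1.5111)
  v3: (1-0.885)·(0.46,3.95) + 0.885·(0.79,1.55) = (0.7520,1.8260)
  v4: (1-0.885)·(-2,0.85) + 0.885·(-1.19,1.45) = (-1.2832,1.3810)
  v5: (1-0.885)·(-1.46,-1.56) + 0.885·(-0.77,-0.91) = (-0.8494,-0.9848)
  v6: (1-0.885)·(0,-3.35) + 0.885·(0.69,-1.36) = (0.6106,-1.5888)
  v7: (1-0.885)·(2.6,-0.99) + 0.885·(2.25,0.06) = (2.2902,-0.0607)
Shoelace sum Σ(x_i·y_{i+1} − x_{i+1}·y_i):
  i=1: 2.4872·1.5111 − 1.6852·0.9220 = +2.2046 (running +2.2046)
  i=2: 1.6852·1.8260 − 0.7520·1.5111 = +1.9408 (running +4.1455)
  i=3: 0.7520·1.3810 − -1.2832·1.8260 = +3.3816 (running +7.5271)
  i=4: -1.2832·-0.9848 − -0.8494·1.3810 = +2.4365 (running +9.9636)
  i=5: -0.8494·-1.5888 − 0.6106·-0.9848 = +1.9508 (running +11.9144)
  i=6: 0.6106·-0.0607 − 2.2902·-1.5888 = +3.6018 (running +15.5162)
  i=7: 2.2902·0.9220 − 2.4872·-0.0607 = +2.2626 (running +17.7788)
Area = |Σ|/2 = |17.7788|/2 = 8.8894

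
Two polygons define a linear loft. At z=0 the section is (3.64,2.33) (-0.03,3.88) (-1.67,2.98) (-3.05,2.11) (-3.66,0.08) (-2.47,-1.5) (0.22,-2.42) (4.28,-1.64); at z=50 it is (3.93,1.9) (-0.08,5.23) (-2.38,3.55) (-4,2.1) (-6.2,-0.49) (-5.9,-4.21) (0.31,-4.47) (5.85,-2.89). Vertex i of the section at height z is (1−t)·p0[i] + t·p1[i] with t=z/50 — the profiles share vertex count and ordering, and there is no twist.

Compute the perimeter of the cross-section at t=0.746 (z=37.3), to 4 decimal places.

Cross-section at t=0.746: each vertex is (1-t)·p0[i] + t·p1[i].
  v1: (1-0.746)·(3.64,2.33) + 0.746·(3.93,1.9) = (3.8563,2.0092)
  v2: (1-0.746)·(-0.03,3.88) + 0.746·(-0.08,5.23) = (-0.0673,4.8871)
  v3: (1-0.746)·(-1.67,2.98) + 0.746·(-2.38,3.55) = (-2.1997,3.4052)
  v4: (1-0.746)·(-3.05,2.11) + 0.746·(-4,2.1) = (-3.7587,2.1025)
  v5: (1-0.746)·(-3.66,0.08) + 0.746·(-6.2,-0.49) = (-5.5548,-0.3452)
  v6: (1-0.746)·(-2.47,-1.5) + 0.746·(-5.9,-4.21) = (-5.0288,-3.5217)
  v7: (1-0.746)·(0.22,-2.42) + 0.746·(0.31,-4.47) = (0.2871,-3.9493)
  v8: (1-0.746)·(4.28,-1.64) + 0.746·(5.85,-2.89) = (5.4512,-2.5725)
Perimeter = Σ |v_{i+1} − v_i|:
  edge 1→2: √(-3.9236² + 2.8779²) = 4.8659 (running 4.8659)
  edge 2→3: √(-2.1324² + -1.4819²) = 2.5967 (running 7.4626)
  edge 3→4: √(-1.5590² + -1.3027²) = 2.0316 (running 9.4943)
  edge 4→5: √(-1.7961² + -2.4478²) = 3.0361 (running 12.5303)
  edge 5→6: √(0.5261² + -3.1764²) = 3.2197 (running 15.7500)
  edge 6→7: √(5.3159² + -0.4276²) = 5.3331 (running 21.0831)
  edge 7→8: √(5.1641² + 1.3768²) = 5.3445 (running 26.4276)
  edge 8→1: √(-1.5949² + 4.5817²) = 4.8514 (running 31.2790)
Perimeter = 31.2790

Perimeter at t=0.746: 31.2790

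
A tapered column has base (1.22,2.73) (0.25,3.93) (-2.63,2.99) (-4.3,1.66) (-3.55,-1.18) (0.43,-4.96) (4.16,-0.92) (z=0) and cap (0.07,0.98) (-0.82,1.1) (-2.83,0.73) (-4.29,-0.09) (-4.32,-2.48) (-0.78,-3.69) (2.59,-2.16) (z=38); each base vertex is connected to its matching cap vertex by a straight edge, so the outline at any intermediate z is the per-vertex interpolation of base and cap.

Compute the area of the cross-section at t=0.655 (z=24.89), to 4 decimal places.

Area at t=0.655: 28.9642

Cross-section at t=0.655: each vertex is (1-t)·p0[i] + t·p1[i].
  v1: (1-0.655)·(1.22,2.73) + 0.655·(0.07,0.98) = (0.4667,1.5837)
  v2: (1-0.655)·(0.25,3.93) + 0.655·(-0.82,1.1) = (-0.4509,2.0764)
  v3: (1-0.655)·(-2.63,2.99) + 0.655·(-2.83,0.73) = (-2.7610,1.5097)
  v4: (1-0.655)·(-4.3,1.66) + 0.655·(-4.29,-0.09) = (-4.2934,0.5137)
  v5: (1-0.655)·(-3.55,-1.18) + 0.655·(-4.32,-2.48) = (-4.0543,-2.0315)
  v6: (1-0.655)·(0.43,-4.96) + 0.655·(-0.78,-3.69) = (-0.3626,-4.1281)
  v7: (1-0.655)·(4.16,-0.92) + 0.655·(2.59,-2.16) = (3.1317,-1.7322)
Shoelace sum Σ(x_i·y_{i+1} − x_{i+1}·y_i):
  i=1: 0.4667·2.0764 − -0.4509·1.5837 = +1.6832 (running +1.6832)
  i=2: -0.4509·1.5097 − -2.7610·2.0764 = +5.0522 (running +6.7353)
  i=3: -2.7610·0.5137 − -4.2934·1.5097 = +5.0634 (running +11.7987)
  i=4: -4.2934·-2.0315 − -4.0543·0.5137 = +10.8051 (running +22.6037)
  i=5: -4.0543·-4.1281 − -0.3626·-2.0315 = +16.0004 (running +38.6042)
  i=6: -0.3626·-1.7322 − 3.1317·-4.1281 = +13.5559 (running +52.1601)
  i=7: 3.1317·1.5837 − 0.4667·-1.7322 = +5.7683 (running +57.9284)
Area = |Σ|/2 = |57.9284|/2 = 28.9642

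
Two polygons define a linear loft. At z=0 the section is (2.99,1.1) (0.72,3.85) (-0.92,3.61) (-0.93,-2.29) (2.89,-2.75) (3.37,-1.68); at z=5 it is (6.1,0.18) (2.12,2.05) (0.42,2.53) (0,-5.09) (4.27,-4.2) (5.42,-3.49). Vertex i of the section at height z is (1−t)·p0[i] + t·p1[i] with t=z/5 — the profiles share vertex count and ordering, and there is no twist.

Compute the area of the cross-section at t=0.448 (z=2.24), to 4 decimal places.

Cross-section at t=0.448: each vertex is (1-t)·p0[i] + t·p1[i].
  v1: (1-0.448)·(2.99,1.1) + 0.448·(6.1,0.18) = (4.3833,0.6878)
  v2: (1-0.448)·(0.72,3.85) + 0.448·(2.12,2.05) = (1.3472,3.0436)
  v3: (1-0.448)·(-0.92,3.61) + 0.448·(0.42,2.53) = (-0.3197,3.1262)
  v4: (1-0.448)·(-0.93,-2.29) + 0.448·(0,-5.09) = (-0.5134,-3.5444)
  v5: (1-0.448)·(2.89,-2.75) + 0.448·(4.27,-4.2) = (3.5082,-3.3996)
  v6: (1-0.448)·(3.37,-1.68) + 0.448·(5.42,-3.49) = (4.2884,-2.4909)
Shoelace sum Σ(x_i·y_{i+1} − x_{i+1}·y_i):
  i=1: 4.3833·3.0436 − 1.3472·0.6878 = +12.4143 (running +12.4143)
  i=2: 1.3472·3.1262 − -0.3197·3.0436 = +5.1845 (running +17.5988)
  i=3: -0.3197·-3.5444 − -0.5134·3.1262 = +2.7379 (running +20.3368)
  i=4: -0.5134·-3.3996 − 3.5082·-3.5444 = +14.1798 (running +34.5166)
  i=5: 3.5082·-2.4909 − 4.2884·-3.3996 = +5.8402 (running +40.3568)
  i=6: 4.2884·0.6878 − 4.3833·-2.4909 = +13.8680 (running +54.2248)
Area = |Σ|/2 = |54.2248|/2 = 27.1124

Area at t=0.448: 27.1124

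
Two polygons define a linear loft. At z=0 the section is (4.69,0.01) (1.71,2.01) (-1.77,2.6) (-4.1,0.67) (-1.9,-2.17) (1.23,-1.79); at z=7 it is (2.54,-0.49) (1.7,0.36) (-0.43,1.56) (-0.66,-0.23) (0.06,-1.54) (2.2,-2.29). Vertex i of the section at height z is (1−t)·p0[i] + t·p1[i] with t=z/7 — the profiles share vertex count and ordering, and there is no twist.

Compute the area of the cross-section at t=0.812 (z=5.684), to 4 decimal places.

Cross-section at t=0.812: each vertex is (1-t)·p0[i] + t·p1[i].
  v1: (1-0.812)·(4.69,0.01) + 0.812·(2.54,-0.49) = (2.9442,-0.3960)
  v2: (1-0.812)·(1.71,2.01) + 0.812·(1.7,0.36) = (1.7019,0.6702)
  v3: (1-0.812)·(-1.77,2.6) + 0.812·(-0.43,1.56) = (-0.6819,1.7555)
  v4: (1-0.812)·(-4.1,0.67) + 0.812·(-0.66,-0.23) = (-1.3067,-0.0608)
  v5: (1-0.812)·(-1.9,-2.17) + 0.812·(0.06,-1.54) = (-0.3085,-1.6584)
  v6: (1-0.812)·(1.23,-1.79) + 0.812·(2.2,-2.29) = (2.0176,-2.1960)
Shoelace sum Σ(x_i·y_{i+1} − x_{i+1}·y_i):
  i=1: 2.9442·0.6702 − 1.7019·-0.3960 = +2.6471 (running +2.6471)
  i=2: 1.7019·1.7555 − -0.6819·0.6702 = +3.4447 (running +6.0919)
  i=3: -0.6819·-0.0608 − -1.3067·1.7555 = +2.3354 (running +8.4273)
  i=4: -1.3067·-1.6584 − -0.3085·-0.0608 = +2.1484 (running +10.5756)
  i=5: -0.3085·-2.1960 − 2.0176·-1.6584 = +4.0236 (running +14.5992)
  i=6: 2.0176·-0.3960 − 2.9442·-2.1960 = +5.6665 (running +20.2657)
Area = |Σ|/2 = |20.2657|/2 = 10.1328

Area at t=0.812: 10.1328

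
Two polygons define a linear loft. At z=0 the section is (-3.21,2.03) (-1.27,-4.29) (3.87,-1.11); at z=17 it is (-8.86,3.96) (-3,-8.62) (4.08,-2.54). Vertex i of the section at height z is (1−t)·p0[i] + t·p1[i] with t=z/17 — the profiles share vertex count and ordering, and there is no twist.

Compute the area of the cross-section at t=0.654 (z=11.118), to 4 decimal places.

Area at t=0.654: 44.8022

Cross-section at t=0.654: each vertex is (1-t)·p0[i] + t·p1[i].
  v1: (1-0.654)·(-3.21,2.03) + 0.654·(-8.86,3.96) = (-6.9051,3.2922)
  v2: (1-0.654)·(-1.27,-4.29) + 0.654·(-3,-8.62) = (-2.4014,-7.1218)
  v3: (1-0.654)·(3.87,-1.11) + 0.654·(4.08,-2.54) = (4.0073,-2.0452)
Shoelace sum Σ(x_i·y_{i+1} − x_{i+1}·y_i):
  i=1: -6.9051·-7.1218 − -2.4014·3.2922 = +57.0829 (running +57.0829)
  i=2: -2.4014·-2.0452 − 4.0073·-7.1218 = +33.4510 (running +90.5339)
  i=3: 4.0073·3.2922 − -6.9051·-2.0452 = -0.9294 (running +89.6045)
Area = |Σ|/2 = |89.6045|/2 = 44.8022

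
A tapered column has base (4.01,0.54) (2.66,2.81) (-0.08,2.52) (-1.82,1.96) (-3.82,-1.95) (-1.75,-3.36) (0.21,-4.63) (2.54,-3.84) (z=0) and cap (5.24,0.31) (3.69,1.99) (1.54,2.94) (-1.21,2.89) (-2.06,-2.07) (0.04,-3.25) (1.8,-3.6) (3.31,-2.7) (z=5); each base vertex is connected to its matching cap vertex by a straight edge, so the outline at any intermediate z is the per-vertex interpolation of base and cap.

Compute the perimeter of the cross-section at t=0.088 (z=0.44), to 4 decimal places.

Perimeter at t=0.088: 23.3175

Cross-section at t=0.088: each vertex is (1-t)·p0[i] + t·p1[i].
  v1: (1-0.088)·(4.01,0.54) + 0.088·(5.24,0.31) = (4.1182,0.5198)
  v2: (1-0.088)·(2.66,2.81) + 0.088·(3.69,1.99) = (2.7506,2.7378)
  v3: (1-0.088)·(-0.08,2.52) + 0.088·(1.54,2.94) = (0.0626,2.5570)
  v4: (1-0.088)·(-1.82,1.96) + 0.088·(-1.21,2.89) = (-1.7663,2.0418)
  v5: (1-0.088)·(-3.82,-1.95) + 0.088·(-2.06,-2.07) = (-3.6651,-1.9606)
  v6: (1-0.088)·(-1.75,-3.36) + 0.088·(0.04,-3.25) = (-1.5925,-3.3503)
  v7: (1-0.088)·(0.21,-4.63) + 0.088·(1.8,-3.6) = (0.3499,-4.5394)
  v8: (1-0.088)·(2.54,-3.84) + 0.088·(3.31,-2.7) = (2.6078,-3.7397)
Perimeter = Σ |v_{i+1} − v_i|:
  edge 1→2: √(-1.3676² + 2.2181²) = 2.6058 (running 2.6058)
  edge 2→3: √(-2.6881² + -0.1809²) = 2.6942 (running 5.3000)
  edge 3→4: √(-1.8289² + -0.5151²) = 1.9000 (running 7.2000)
  edge 4→5: √(-1.8988² + -4.0024²) = 4.4300 (running 11.6300)
  edge 5→6: √(2.0726² + -1.3898²) = 2.4954 (running 14.1254)
  edge 6→7: √(1.9424² + -1.1890²) = 2.2774 (running 16.4029)
  edge 7→8: √(2.2578² + 0.7997²) = 2.3953 (running 18.7981)
  edge 8→1: √(1.5105² + 4.2594²) = 4.5193 (running 23.3175)
Perimeter = 23.3175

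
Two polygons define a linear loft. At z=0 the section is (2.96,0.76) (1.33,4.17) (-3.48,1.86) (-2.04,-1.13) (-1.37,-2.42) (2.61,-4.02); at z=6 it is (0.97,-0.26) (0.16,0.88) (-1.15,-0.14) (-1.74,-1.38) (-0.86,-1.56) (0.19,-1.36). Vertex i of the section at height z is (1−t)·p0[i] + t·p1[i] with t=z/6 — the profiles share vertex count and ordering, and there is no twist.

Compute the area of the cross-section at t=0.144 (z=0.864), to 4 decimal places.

Area at t=0.144: 26.7575

Cross-section at t=0.144: each vertex is (1-t)·p0[i] + t·p1[i].
  v1: (1-0.144)·(2.96,0.76) + 0.144·(0.97,-0.26) = (2.6734,0.6131)
  v2: (1-0.144)·(1.33,4.17) + 0.144·(0.16,0.88) = (1.1615,3.6962)
  v3: (1-0.144)·(-3.48,1.86) + 0.144·(-1.15,-0.14) = (-3.1445,1.5720)
  v4: (1-0.144)·(-2.04,-1.13) + 0.144·(-1.74,-1.38) = (-1.9968,-1.1660)
  v5: (1-0.144)·(-1.37,-2.42) + 0.144·(-0.86,-1.56) = (-1.2966,-2.2962)
  v6: (1-0.144)·(2.61,-4.02) + 0.144·(0.19,-1.36) = (2.2615,-3.6370)
Shoelace sum Σ(x_i·y_{i+1} − x_{i+1}·y_i):
  i=1: 2.6734·3.6962 − 1.1615·0.6131 = +9.1695 (running +9.1695)
  i=2: 1.1615·1.5720 − -3.1445·3.6962 = +13.4487 (running +22.6182)
  i=3: -3.1445·-1.1660 − -1.9968·1.5720 = +6.8054 (running +29.4236)
  i=4: -1.9968·-2.2962 − -1.2966·-1.1660 = +3.0732 (running +32.4968)
  i=5: -1.2966·-3.6370 − 2.2615·-2.2962 = +9.9083 (running +42.4052)
  i=6: 2.2615·0.6131 − 2.6734·-3.6370 = +11.1098 (running +53.5149)
Area = |Σ|/2 = |53.5149|/2 = 26.7575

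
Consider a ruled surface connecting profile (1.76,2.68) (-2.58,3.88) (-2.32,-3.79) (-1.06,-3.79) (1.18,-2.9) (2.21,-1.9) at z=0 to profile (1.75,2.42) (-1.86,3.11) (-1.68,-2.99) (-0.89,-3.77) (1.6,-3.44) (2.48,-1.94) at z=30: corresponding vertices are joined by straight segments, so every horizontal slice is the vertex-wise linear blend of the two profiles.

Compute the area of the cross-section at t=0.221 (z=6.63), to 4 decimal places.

Area at t=0.221: 27.9442

Cross-section at t=0.221: each vertex is (1-t)·p0[i] + t·p1[i].
  v1: (1-0.221)·(1.76,2.68) + 0.221·(1.75,2.42) = (1.7578,2.6225)
  v2: (1-0.221)·(-2.58,3.88) + 0.221·(-1.86,3.11) = (-2.4209,3.7098)
  v3: (1-0.221)·(-2.32,-3.79) + 0.221·(-1.68,-2.99) = (-2.1786,-3.6132)
  v4: (1-0.221)·(-1.06,-3.79) + 0.221·(-0.89,-3.77) = (-1.0224,-3.7856)
  v5: (1-0.221)·(1.18,-2.9) + 0.221·(1.6,-3.44) = (1.2728,-3.0193)
  v6: (1-0.221)·(2.21,-1.9) + 0.221·(2.48,-1.94) = (2.2697,-1.9088)
Shoelace sum Σ(x_i·y_{i+1} − x_{i+1}·y_i):
  i=1: 1.7578·3.7098 − -2.4209·2.6225 = +12.8700 (running +12.8700)
  i=2: -2.4209·-3.6132 − -2.1786·3.7098 = +16.8292 (running +29.6992)
  i=3: -2.1786·-3.7856 − -1.0224·-3.6132 = +4.5529 (running +34.2520)
  i=4: -1.0224·-3.0193 − 1.2728·-3.7856 = +7.9054 (running +42.1575)
  i=5: 1.2728·-1.9088 − 2.2697·-3.0193 = +4.4233 (running +46.5808)
  i=6: 2.2697·2.6225 − 1.7578·-1.9088 = +9.3076 (running +55.8884)
Area = |Σ|/2 = |55.8884|/2 = 27.9442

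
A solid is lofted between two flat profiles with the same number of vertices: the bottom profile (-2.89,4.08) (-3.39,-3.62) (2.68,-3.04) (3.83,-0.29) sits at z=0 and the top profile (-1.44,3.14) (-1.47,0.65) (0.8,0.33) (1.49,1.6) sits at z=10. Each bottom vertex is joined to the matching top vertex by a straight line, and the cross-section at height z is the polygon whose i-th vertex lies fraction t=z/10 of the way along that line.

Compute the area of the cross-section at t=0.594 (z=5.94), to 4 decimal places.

Cross-section at t=0.594: each vertex is (1-t)·p0[i] + t·p1[i].
  v1: (1-0.594)·(-2.89,4.08) + 0.594·(-1.44,3.14) = (-2.0287,3.5216)
  v2: (1-0.594)·(-3.39,-3.62) + 0.594·(-1.47,0.65) = (-2.2495,-1.0836)
  v3: (1-0.594)·(2.68,-3.04) + 0.594·(0.8,0.33) = (1.5633,-1.0382)
  v4: (1-0.594)·(3.83,-0.29) + 0.594·(1.49,1.6) = (2.4400,0.8327)
Shoelace sum Σ(x_i·y_{i+1} − x_{i+1}·y_i):
  i=1: -2.0287·-1.0836 − -2.2495·3.5216 = +10.1203 (running +10.1203)
  i=2: -2.2495·-1.0382 − 1.5633·-1.0836 = +4.0295 (running +14.1498)
  i=3: 1.5633·0.8327 − 2.4400·-1.0382 = +3.8350 (running +17.9848)
  i=4: 2.4400·3.5216 − -2.0287·0.8327 = +10.2822 (running +28.2670)
Area = |Σ|/2 = |28.2670|/2 = 14.1335

Area at t=0.594: 14.1335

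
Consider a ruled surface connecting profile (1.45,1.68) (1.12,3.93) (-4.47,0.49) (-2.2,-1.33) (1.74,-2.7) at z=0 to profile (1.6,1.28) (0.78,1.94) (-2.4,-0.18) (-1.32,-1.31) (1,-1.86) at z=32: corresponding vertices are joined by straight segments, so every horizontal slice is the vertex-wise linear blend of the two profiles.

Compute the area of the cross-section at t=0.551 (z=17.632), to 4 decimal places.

Area at t=0.551: 14.0472

Cross-section at t=0.551: each vertex is (1-t)·p0[i] + t·p1[i].
  v1: (1-0.551)·(1.45,1.68) + 0.551·(1.6,1.28) = (1.5327,1.4596)
  v2: (1-0.551)·(1.12,3.93) + 0.551·(0.78,1.94) = (0.9327,2.8335)
  v3: (1-0.551)·(-4.47,0.49) + 0.551·(-2.4,-0.18) = (-3.3294,0.1208)
  v4: (1-0.551)·(-2.2,-1.33) + 0.551·(-1.32,-1.31) = (-1.7151,-1.3190)
  v5: (1-0.551)·(1.74,-2.7) + 0.551·(1,-1.86) = (1.3323,-2.2372)
Shoelace sum Σ(x_i·y_{i+1} − x_{i+1}·y_i):
  i=1: 1.5327·2.8335 − 0.9327·1.4596 = +2.9815 (running +2.9815)
  i=2: 0.9327·0.1208 − -3.3294·2.8335 = +9.5467 (running +12.5281)
  i=3: -3.3294·-1.3190 − -1.7151·0.1208 = +4.5987 (running +17.1268)
  i=4: -1.7151·-2.2372 − 1.3323·-1.3190 = +5.5942 (running +22.7210)
  i=5: 1.3323·1.4596 − 1.5327·-2.2372 = +5.3733 (running +28.0944)
Area = |Σ|/2 = |28.0944|/2 = 14.0472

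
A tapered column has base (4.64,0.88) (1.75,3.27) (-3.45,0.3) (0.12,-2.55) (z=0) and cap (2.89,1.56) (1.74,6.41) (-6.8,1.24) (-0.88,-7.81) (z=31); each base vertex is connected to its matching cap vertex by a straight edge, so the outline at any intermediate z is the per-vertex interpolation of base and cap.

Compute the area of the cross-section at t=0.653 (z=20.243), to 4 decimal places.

Cross-section at t=0.653: each vertex is (1-t)·p0[i] + t·p1[i].
  v1: (1-0.653)·(4.64,0.88) + 0.653·(2.89,1.56) = (3.4973,1.3240)
  v2: (1-0.653)·(1.75,3.27) + 0.653·(1.74,6.41) = (1.7435,5.3204)
  v3: (1-0.653)·(-3.45,0.3) + 0.653·(-6.8,1.24) = (-5.6376,0.9138)
  v4: (1-0.653)·(0.12,-2.55) + 0.653·(-0.88,-7.81) = (-0.5330,-5.9848)
Shoelace sum Σ(x_i·y_{i+1} − x_{i+1}·y_i):
  i=1: 3.4973·5.3204 − 1.7435·1.3240 = +16.2984 (running +16.2984)
  i=2: 1.7435·0.9138 − -5.6376·5.3204 = +31.5874 (running +47.8858)
  i=3: -5.6376·-5.9848 − -0.5330·0.9138 = +34.2266 (running +82.1123)
  i=4: -0.5330·1.3240 − 3.4973·-5.9848 = +20.2246 (running +102.3369)
Area = |Σ|/2 = |102.3369|/2 = 51.1684

Area at t=0.653: 51.1684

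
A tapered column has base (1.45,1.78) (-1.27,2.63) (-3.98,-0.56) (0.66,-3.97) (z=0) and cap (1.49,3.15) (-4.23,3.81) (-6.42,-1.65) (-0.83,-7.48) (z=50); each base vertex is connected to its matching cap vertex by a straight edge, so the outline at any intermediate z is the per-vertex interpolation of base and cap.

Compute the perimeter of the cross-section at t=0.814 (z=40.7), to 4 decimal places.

Perimeter at t=0.814: 28.3062

Cross-section at t=0.814: each vertex is (1-t)·p0[i] + t·p1[i].
  v1: (1-0.814)·(1.45,1.78) + 0.814·(1.49,3.15) = (1.4826,2.8952)
  v2: (1-0.814)·(-1.27,2.63) + 0.814·(-4.23,3.81) = (-3.6794,3.5905)
  v3: (1-0.814)·(-3.98,-0.56) + 0.814·(-6.42,-1.65) = (-5.9662,-1.4473)
  v4: (1-0.814)·(0.66,-3.97) + 0.814·(-0.83,-7.48) = (-0.5529,-6.8271)
Perimeter = Σ |v_{i+1} − v_i|:
  edge 1→2: √(-5.1620² + 0.6953²) = 5.2086 (running 5.2086)
  edge 2→3: √(-2.2867² + -5.0378²) = 5.5325 (running 10.7411)
  edge 3→4: √(5.4133² + -5.3799²) = 7.6320 (running 18.3731)
  edge 4→1: √(2.0354² + 9.7223²) = 9.9331 (running 28.3062)
Perimeter = 28.3062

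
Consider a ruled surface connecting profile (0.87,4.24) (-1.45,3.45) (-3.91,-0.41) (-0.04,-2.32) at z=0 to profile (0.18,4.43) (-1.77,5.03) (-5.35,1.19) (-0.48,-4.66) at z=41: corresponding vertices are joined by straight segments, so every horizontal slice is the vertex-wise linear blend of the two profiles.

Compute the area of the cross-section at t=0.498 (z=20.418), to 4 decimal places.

Cross-section at t=0.498: each vertex is (1-t)·p0[i] + t·p1[i].
  v1: (1-0.498)·(0.87,4.24) + 0.498·(0.18,4.43) = (0.5264,4.3346)
  v2: (1-0.498)·(-1.45,3.45) + 0.498·(-1.77,5.03) = (-1.6094,4.2368)
  v3: (1-0.498)·(-3.91,-0.41) + 0.498·(-5.35,1.19) = (-4.6271,0.3868)
  v4: (1-0.498)·(-0.04,-2.32) + 0.498·(-0.48,-4.66) = (-0.2591,-3.4853)
Shoelace sum Σ(x_i·y_{i+1} − x_{i+1}·y_i):
  i=1: 0.5264·4.2368 − -1.6094·4.3346 = +9.2062 (running +9.2062)
  i=2: -1.6094·0.3868 − -4.6271·4.2368 = +18.9819 (running +28.1880)
  i=3: -4.6271·-3.4853 − -0.2591·0.3868 = +16.2272 (running +44.4152)
  i=4: -0.2591·4.3346 − 0.5264·-3.4853 = +0.7114 (running +45.1267)
Area = |Σ|/2 = |45.1267|/2 = 22.5633

Area at t=0.498: 22.5633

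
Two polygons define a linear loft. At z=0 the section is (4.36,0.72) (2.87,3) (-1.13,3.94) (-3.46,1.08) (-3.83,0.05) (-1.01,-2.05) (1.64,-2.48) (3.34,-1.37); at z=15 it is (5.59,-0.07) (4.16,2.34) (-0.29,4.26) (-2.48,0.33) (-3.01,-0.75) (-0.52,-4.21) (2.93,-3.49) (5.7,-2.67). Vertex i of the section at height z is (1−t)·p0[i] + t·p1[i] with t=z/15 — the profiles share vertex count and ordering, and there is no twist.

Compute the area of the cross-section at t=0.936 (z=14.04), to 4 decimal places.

Area at t=0.936: 48.1277

Cross-section at t=0.936: each vertex is (1-t)·p0[i] + t·p1[i].
  v1: (1-0.936)·(4.36,0.72) + 0.936·(5.59,-0.07) = (5.5113,-0.0194)
  v2: (1-0.936)·(2.87,3) + 0.936·(4.16,2.34) = (4.0774,2.3822)
  v3: (1-0.936)·(-1.13,3.94) + 0.936·(-0.29,4.26) = (-0.3438,4.2395)
  v4: (1-0.936)·(-3.46,1.08) + 0.936·(-2.48,0.33) = (-2.5427,0.3780)
  v5: (1-0.936)·(-3.83,0.05) + 0.936·(-3.01,-0.75) = (-3.0625,-0.6988)
  v6: (1-0.936)·(-1.01,-2.05) + 0.936·(-0.52,-4.21) = (-0.5514,-4.0718)
  v7: (1-0.936)·(1.64,-2.48) + 0.936·(2.93,-3.49) = (2.8474,-3.4254)
  v8: (1-0.936)·(3.34,-1.37) + 0.936·(5.7,-2.67) = (5.5490,-2.5868)
Shoelace sum Σ(x_i·y_{i+1} − x_{i+1}·y_i):
  i=1: 5.5113·2.3822 − 4.0774·-0.0194 = +13.2085 (running +13.2085)
  i=2: 4.0774·4.2395 − -0.3438·2.3822 = +18.1053 (running +31.3138)
  i=3: -0.3438·0.3780 − -2.5427·4.2395 = +10.6500 (running +41.9637)
  i=4: -2.5427·-0.6988 − -3.0625·0.3780 = +2.9345 (running +44.8982)
  i=5: -3.0625·-4.0718 − -0.5514·-0.6988 = +12.0844 (running +56.9826)
  i=6: -0.5514·-3.4254 − 2.8474·-4.0718 = +13.4827 (running +70.4653)
  i=7: 2.8474·-2.5868 − 5.5490·-3.4254 = +11.6414 (running +82.1067)
  i=8: 5.5490·-0.0194 − 5.5113·-2.5868 = +14.1487 (running +96.2554)
Area = |Σ|/2 = |96.2554|/2 = 48.1277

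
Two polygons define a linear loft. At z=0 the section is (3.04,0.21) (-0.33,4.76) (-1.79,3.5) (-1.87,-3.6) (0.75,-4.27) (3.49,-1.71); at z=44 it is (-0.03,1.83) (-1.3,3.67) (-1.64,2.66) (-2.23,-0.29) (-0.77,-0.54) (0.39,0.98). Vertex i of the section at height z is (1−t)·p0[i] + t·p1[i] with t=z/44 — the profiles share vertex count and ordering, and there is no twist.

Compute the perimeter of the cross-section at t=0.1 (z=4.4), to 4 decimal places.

Perimeter at t=0.1: 21.8462

Cross-section at t=0.1: each vertex is (1-t)·p0[i] + t·p1[i].
  v1: (1-0.1)·(3.04,0.21) + 0.1·(-0.03,1.83) = (2.7330,0.3720)
  v2: (1-0.1)·(-0.33,4.76) + 0.1·(-1.3,3.67) = (-0.4270,4.6510)
  v3: (1-0.1)·(-1.79,3.5) + 0.1·(-1.64,2.66) = (-1.7750,3.4160)
  v4: (1-0.1)·(-1.87,-3.6) + 0.1·(-2.23,-0.29) = (-1.9060,-3.2690)
  v5: (1-0.1)·(0.75,-4.27) + 0.1·(-0.77,-0.54) = (0.5980,-3.8970)
  v6: (1-0.1)·(3.49,-1.71) + 0.1·(0.39,0.98) = (3.1800,-1.4410)
Perimeter = Σ |v_{i+1} − v_i|:
  edge 1→2: √(-3.1600² + 4.2790²) = 5.3193 (running 5.3193)
  edge 2→3: √(-1.3480² + -1.2350²) = 1.8282 (running 7.1475)
  edge 3→4: √(-0.1310² + -6.6850²) = 6.6863 (running 13.8338)
  edge 4→5: √(2.5040² + -0.6280²) = 2.5815 (running 16.4154)
  edge 5→6: √(2.5820² + 2.4560²) = 3.5635 (running 19.9789)
  edge 6→1: √(-0.4470² + 1.8130²) = 1.8673 (running 21.8462)
Perimeter = 21.8462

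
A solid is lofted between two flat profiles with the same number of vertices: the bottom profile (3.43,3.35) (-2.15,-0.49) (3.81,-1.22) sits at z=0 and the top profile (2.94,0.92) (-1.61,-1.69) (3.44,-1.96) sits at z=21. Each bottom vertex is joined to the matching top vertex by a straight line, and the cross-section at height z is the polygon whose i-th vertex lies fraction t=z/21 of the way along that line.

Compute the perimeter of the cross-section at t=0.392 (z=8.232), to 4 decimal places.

Cross-section at t=0.392: each vertex is (1-t)·p0[i] + t·p1[i].
  v1: (1-0.392)·(3.43,3.35) + 0.392·(2.94,0.92) = (3.2379,2.3974)
  v2: (1-0.392)·(-2.15,-0.49) + 0.392·(-1.61,-1.69) = (-1.9383,-0.9604)
  v3: (1-0.392)·(3.81,-1.22) + 0.392·(3.44,-1.96) = (3.6650,-1.5101)
Perimeter = Σ |v_{i+1} − v_i|:
  edge 1→2: √(-5.1762² + -3.3578²) = 6.1700 (running 6.1700)
  edge 2→3: √(5.6033² + -0.5497²) = 5.6302 (running 11.8001)
  edge 3→1: √(-0.4270² + 3.9075²) = 3.9308 (running 15.7309)
Perimeter = 15.7309

Perimeter at t=0.392: 15.7309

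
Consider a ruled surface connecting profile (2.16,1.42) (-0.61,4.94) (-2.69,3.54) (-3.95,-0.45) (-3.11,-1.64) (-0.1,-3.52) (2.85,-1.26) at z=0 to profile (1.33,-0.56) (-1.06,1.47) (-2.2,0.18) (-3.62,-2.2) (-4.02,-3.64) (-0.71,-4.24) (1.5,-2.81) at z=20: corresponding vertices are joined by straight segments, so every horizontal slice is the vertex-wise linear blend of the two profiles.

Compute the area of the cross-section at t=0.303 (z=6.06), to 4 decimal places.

Area at t=0.303: 30.2500

Cross-section at t=0.303: each vertex is (1-t)·p0[i] + t·p1[i].
  v1: (1-0.303)·(2.16,1.42) + 0.303·(1.33,-0.56) = (1.9085,0.8201)
  v2: (1-0.303)·(-0.61,4.94) + 0.303·(-1.06,1.47) = (-0.7464,3.8886)
  v3: (1-0.303)·(-2.69,3.54) + 0.303·(-2.2,0.18) = (-2.5415,2.5219)
  v4: (1-0.303)·(-3.95,-0.45) + 0.303·(-3.62,-2.2) = (-3.8500,-0.9803)
  v5: (1-0.303)·(-3.11,-1.64) + 0.303·(-4.02,-3.64) = (-3.3857,-2.2460)
  v6: (1-0.303)·(-0.1,-3.52) + 0.303·(-0.71,-4.24) = (-0.2848,-3.7382)
  v7: (1-0.303)·(2.85,-1.26) + 0.303·(1.5,-2.81) = (2.4410,-1.7297)
Shoelace sum Σ(x_i·y_{i+1} − x_{i+1}·y_i):
  i=1: 1.9085·3.8886 − -0.7464·0.8201 = +8.0335 (running +8.0335)
  i=2: -0.7464·2.5219 − -2.5415·3.8886 = +8.0007 (running +16.0342)
  i=3: -2.5415·-0.9803 − -3.8500·2.5219 = +12.2008 (running +28.2349)
  i=4: -3.8500·-2.2460 − -3.3857·-0.9803 = +5.3283 (running +33.5632)
  i=5: -3.3857·-3.7382 − -0.2848·-2.2460 = +12.0167 (running +45.5799)
  i=6: -0.2848·-1.7297 − 2.4410·-3.7382 = +9.6173 (running +55.1972)
  i=7: 2.4410·0.8201 − 1.9085·-1.7297 = +5.3028 (running +60.5000)
Area = |Σ|/2 = |60.5000|/2 = 30.2500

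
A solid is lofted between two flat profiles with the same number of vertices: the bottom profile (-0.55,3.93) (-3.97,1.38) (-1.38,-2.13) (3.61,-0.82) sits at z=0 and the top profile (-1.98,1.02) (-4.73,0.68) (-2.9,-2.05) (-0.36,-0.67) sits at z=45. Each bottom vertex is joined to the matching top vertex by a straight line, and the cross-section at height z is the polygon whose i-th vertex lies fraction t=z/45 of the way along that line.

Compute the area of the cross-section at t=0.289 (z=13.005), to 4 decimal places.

Area at t=0.289: 18.1188

Cross-section at t=0.289: each vertex is (1-t)·p0[i] + t·p1[i].
  v1: (1-0.289)·(-0.55,3.93) + 0.289·(-1.98,1.02) = (-0.9633,3.0890)
  v2: (1-0.289)·(-3.97,1.38) + 0.289·(-4.73,0.68) = (-4.1896,1.1777)
  v3: (1-0.289)·(-1.38,-2.13) + 0.289·(-2.9,-2.05) = (-1.8193,-2.1069)
  v4: (1-0.289)·(3.61,-0.82) + 0.289·(-0.36,-0.67) = (2.4627,-0.7766)
Shoelace sum Σ(x_i·y_{i+1} − x_{i+1}·y_i):
  i=1: -0.9633·1.1777 − -4.1896·3.0890 = +11.8074 (running +11.8074)
  i=2: -4.1896·-2.1069 − -1.8193·1.1777 = +10.9696 (running +22.7770)
  i=3: -1.8193·-0.7766 − 2.4627·-2.1069 = +6.6015 (running +29.3785)
  i=4: 2.4627·3.0890 − -0.9633·-0.7766 = +6.8591 (running +36.2376)
Area = |Σ|/2 = |36.2376|/2 = 18.1188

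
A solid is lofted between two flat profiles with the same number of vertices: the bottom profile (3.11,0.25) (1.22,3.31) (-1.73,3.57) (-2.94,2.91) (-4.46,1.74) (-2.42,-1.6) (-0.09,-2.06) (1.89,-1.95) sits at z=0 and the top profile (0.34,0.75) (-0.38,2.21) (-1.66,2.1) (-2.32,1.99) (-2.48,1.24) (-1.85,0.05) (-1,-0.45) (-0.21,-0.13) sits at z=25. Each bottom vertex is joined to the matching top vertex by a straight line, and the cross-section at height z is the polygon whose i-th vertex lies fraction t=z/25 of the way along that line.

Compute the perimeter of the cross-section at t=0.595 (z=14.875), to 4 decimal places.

Cross-section at t=0.595: each vertex is (1-t)·p0[i] + t·p1[i].
  v1: (1-0.595)·(3.11,0.25) + 0.595·(0.34,0.75) = (1.4618,0.5475)
  v2: (1-0.595)·(1.22,3.31) + 0.595·(-0.38,2.21) = (0.2680,2.6555)
  v3: (1-0.595)·(-1.73,3.57) + 0.595·(-1.66,2.1) = (-1.6883,2.6954)
  v4: (1-0.595)·(-2.94,2.91) + 0.595·(-2.32,1.99) = (-2.5711,2.3626)
  v5: (1-0.595)·(-4.46,1.74) + 0.595·(-2.48,1.24) = (-3.2819,1.4425)
  v6: (1-0.595)·(-2.42,-1.6) + 0.595·(-1.85,0.05) = (-2.0808,-0.6183)
  v7: (1-0.595)·(-0.09,-2.06) + 0.595·(-1,-0.45) = (-0.6314,-1.1020)
  v8: (1-0.595)·(1.89,-1.95) + 0.595·(-0.21,-0.13) = (0.6405,-0.8671)
Perimeter = Σ |v_{i+1} − v_i|:
  edge 1→2: √(-1.1938² + 2.1080²) = 2.4226 (running 2.4226)
  edge 2→3: √(-1.9563² + 0.0399²) = 1.9568 (running 4.3793)
  edge 3→4: √(-0.8828² + -0.3327²) = 0.9434 (running 5.3227)
  edge 4→5: √(-0.7108² + -0.9201²) = 1.1627 (running 6.4854)
  edge 5→6: √(1.2011² + -2.0608²) = 2.3852 (running 8.8706)
  edge 6→7: √(1.4494² + -0.4838²) = 1.5280 (running 10.3986)
  edge 7→8: √(1.2719² + 0.2349²) = 1.2935 (running 11.6921)
  edge 8→1: √(0.8213² + 1.4146²) = 1.6358 (running 13.3279)
Perimeter = 13.3279

Perimeter at t=0.595: 13.3279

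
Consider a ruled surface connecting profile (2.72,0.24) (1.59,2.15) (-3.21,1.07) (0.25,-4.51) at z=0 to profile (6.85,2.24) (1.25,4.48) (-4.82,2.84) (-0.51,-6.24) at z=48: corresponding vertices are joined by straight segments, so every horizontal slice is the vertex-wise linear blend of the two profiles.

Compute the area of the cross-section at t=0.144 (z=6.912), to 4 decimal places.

Cross-section at t=0.144: each vertex is (1-t)·p0[i] + t·p1[i].
  v1: (1-0.144)·(2.72,0.24) + 0.144·(6.85,2.24) = (3.3147,0.5280)
  v2: (1-0.144)·(1.59,2.15) + 0.144·(1.25,4.48) = (1.5410,2.4855)
  v3: (1-0.144)·(-3.21,1.07) + 0.144·(-4.82,2.84) = (-3.4418,1.3249)
  v4: (1-0.144)·(0.25,-4.51) + 0.144·(-0.51,-6.24) = (0.1406,-4.7591)
Shoelace sum Σ(x_i·y_{i+1} − x_{i+1}·y_i):
  i=1: 3.3147·2.4855 − 1.5410·0.5280 = +7.4251 (running +7.4251)
  i=2: 1.5410·1.3249 − -3.4418·2.4855 = +10.5965 (running +18.0216)
  i=3: -3.4418·-4.7591 − 0.1406·1.3249 = +16.1939 (running +34.2155)
  i=4: 0.1406·0.5280 − 3.3147·-4.7591 = +15.8494 (running +50.0649)
Area = |Σ|/2 = |50.0649|/2 = 25.0324

Area at t=0.144: 25.0324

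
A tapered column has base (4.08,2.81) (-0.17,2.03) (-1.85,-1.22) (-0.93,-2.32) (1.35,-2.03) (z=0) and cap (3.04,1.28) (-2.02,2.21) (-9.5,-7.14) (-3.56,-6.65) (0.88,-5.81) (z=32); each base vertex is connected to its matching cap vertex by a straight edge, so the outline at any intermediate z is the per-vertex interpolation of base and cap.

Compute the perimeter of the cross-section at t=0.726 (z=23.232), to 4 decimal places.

Perimeter at t=0.726: 29.8876

Cross-section at t=0.726: each vertex is (1-t)·p0[i] + t·p1[i].
  v1: (1-0.726)·(4.08,2.81) + 0.726·(3.04,1.28) = (3.3250,1.6992)
  v2: (1-0.726)·(-0.17,2.03) + 0.726·(-2.02,2.21) = (-1.5131,2.1607)
  v3: (1-0.726)·(-1.85,-1.22) + 0.726·(-9.5,-7.14) = (-7.4039,-5.5179)
  v4: (1-0.726)·(-0.93,-2.32) + 0.726·(-3.56,-6.65) = (-2.8394,-5.4636)
  v5: (1-0.726)·(1.35,-2.03) + 0.726·(0.88,-5.81) = (1.0088,-4.7743)
Perimeter = Σ |v_{i+1} − v_i|:
  edge 1→2: √(-4.8381² + 0.4615²) = 4.8600 (running 4.8600)
  edge 2→3: √(-5.8908² + -7.6786²) = 9.6779 (running 14.5380)
  edge 3→4: √(4.5645² + 0.0543²) = 4.5648 (running 19.1028)
  edge 4→5: √(3.8482² + 0.6893²) = 3.9094 (running 23.0122)
  edge 5→1: √(2.3162² + 6.4735²) = 6.8754 (running 29.8876)
Perimeter = 29.8876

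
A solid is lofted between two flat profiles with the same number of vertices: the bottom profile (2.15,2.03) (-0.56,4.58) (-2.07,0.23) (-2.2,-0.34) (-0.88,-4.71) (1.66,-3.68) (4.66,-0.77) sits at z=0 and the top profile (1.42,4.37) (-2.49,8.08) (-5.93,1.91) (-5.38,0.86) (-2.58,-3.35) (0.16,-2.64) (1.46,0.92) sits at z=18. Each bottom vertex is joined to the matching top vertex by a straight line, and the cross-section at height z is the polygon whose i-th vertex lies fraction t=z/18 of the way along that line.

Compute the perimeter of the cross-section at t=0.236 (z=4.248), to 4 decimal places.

Cross-section at t=0.236: each vertex is (1-t)·p0[i] + t·p1[i].
  v1: (1-0.236)·(2.15,2.03) + 0.236·(1.42,4.37) = (1.9777,2.5822)
  v2: (1-0.236)·(-0.56,4.58) + 0.236·(-2.49,8.08) = (-1.0155,5.4060)
  v3: (1-0.236)·(-2.07,0.23) + 0.236·(-5.93,1.91) = (-2.9810,0.6265)
  v4: (1-0.236)·(-2.2,-0.34) + 0.236·(-5.38,0.86) = (-2.9505,-0.0568)
  v5: (1-0.236)·(-0.88,-4.71) + 0.236·(-2.58,-3.35) = (-1.2812,-4.3890)
  v6: (1-0.236)·(1.66,-3.68) + 0.236·(0.16,-2.64) = (1.3060,-3.4346)
  v7: (1-0.236)·(4.66,-0.77) + 0.236·(1.46,0.92) = (3.9048,-0.3712)
Perimeter = Σ |v_{i+1} − v_i|:
  edge 1→2: √(-2.9932² + 2.8238²) = 4.1150 (running 4.1150)
  edge 2→3: √(-1.9655² + -4.7795²) = 5.1679 (running 9.2828)
  edge 3→4: √(0.0305² + -0.6833²) = 0.6840 (running 9.9668)
  edge 4→5: √(1.6693² + -4.3322²) = 4.6427 (running 14.6095)
  edge 5→6: √(2.5872² + 0.9545²) = 2.7577 (running 17.3672)
  edge 6→7: √(2.5988² + 3.0634²) = 4.0172 (running 21.3844)
  edge 7→1: √(-1.9271² + 2.9534²) = 3.5265 (running 24.9109)
Perimeter = 24.9109

Perimeter at t=0.236: 24.9109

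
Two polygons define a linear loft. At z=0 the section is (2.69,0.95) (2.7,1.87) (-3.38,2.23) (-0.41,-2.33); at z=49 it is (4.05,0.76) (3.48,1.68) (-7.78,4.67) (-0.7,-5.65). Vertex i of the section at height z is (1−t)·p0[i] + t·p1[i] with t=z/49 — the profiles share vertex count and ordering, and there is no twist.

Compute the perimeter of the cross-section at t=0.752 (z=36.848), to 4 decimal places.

Cross-section at t=0.752: each vertex is (1-t)·p0[i] + t·p1[i].
  v1: (1-0.752)·(2.69,0.95) + 0.752·(4.05,0.76) = (3.7127,0.8071)
  v2: (1-0.752)·(2.7,1.87) + 0.752·(3.48,1.68) = (3.2866,1.7271)
  v3: (1-0.752)·(-3.38,2.23) + 0.752·(-7.78,4.67) = (-6.6888,4.0649)
  v4: (1-0.752)·(-0.41,-2.33) + 0.752·(-0.7,-5.65) = (-0.6281,-4.8266)
Perimeter = Σ |v_{i+1} − v_i|:
  edge 1→2: √(-0.4262² + 0.9200²) = 1.0139 (running 1.0139)
  edge 2→3: √(-9.9754² + 2.3378²) = 10.2456 (running 11.2595)
  edge 3→4: √(6.0607² + -8.8915²) = 10.7606 (running 22.0202)
  edge 4→1: √(4.3408² + 5.6338²) = 7.1121 (running 29.1323)
Perimeter = 29.1323

Perimeter at t=0.752: 29.1323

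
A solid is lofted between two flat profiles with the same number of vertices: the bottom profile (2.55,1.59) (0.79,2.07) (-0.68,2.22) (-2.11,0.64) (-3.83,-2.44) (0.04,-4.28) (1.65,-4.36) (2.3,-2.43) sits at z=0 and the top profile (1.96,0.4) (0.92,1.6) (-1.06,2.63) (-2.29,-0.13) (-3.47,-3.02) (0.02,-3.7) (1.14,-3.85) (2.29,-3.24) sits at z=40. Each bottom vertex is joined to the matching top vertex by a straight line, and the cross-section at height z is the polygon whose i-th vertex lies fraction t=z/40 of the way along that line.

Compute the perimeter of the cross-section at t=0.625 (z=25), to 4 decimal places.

Perimeter at t=0.625: 19.8141

Cross-section at t=0.625: each vertex is (1-t)·p0[i] + t·p1[i].
  v1: (1-0.625)·(2.55,1.59) + 0.625·(1.96,0.4) = (2.1812,0.8463)
  v2: (1-0.625)·(0.79,2.07) + 0.625·(0.92,1.6) = (0.8713,1.7762)
  v3: (1-0.625)·(-0.68,2.22) + 0.625·(-1.06,2.63) = (-0.9175,2.4762)
  v4: (1-0.625)·(-2.11,0.64) + 0.625·(-2.29,-0.13) = (-2.2225,0.1588)
  v5: (1-0.625)·(-3.83,-2.44) + 0.625·(-3.47,-3.02) = (-3.6050,-2.8025)
  v6: (1-0.625)·(0.04,-4.28) + 0.625·(0.02,-3.7) = (0.0275,-3.9175)
  v7: (1-0.625)·(1.65,-4.36) + 0.625·(1.14,-3.85) = (1.3312,-4.0412)
  v8: (1-0.625)·(2.3,-2.43) + 0.625·(2.29,-3.24) = (2.2937,-2.9363)
Perimeter = Σ |v_{i+1} − v_i|:
  edge 1→2: √(-1.3100² + 0.9300²) = 1.6065 (running 1.6065)
  edge 2→3: √(-1.7888² + 0.7000²) = 1.9208 (running 3.5274)
  edge 3→4: √(-1.3050² + -2.3175²) = 2.6597 (running 6.1871)
  edge 4→5: √(-1.3825² + -2.9613²) = 3.2681 (running 9.4551)
  edge 5→6: √(3.6325² + -1.1150²) = 3.7998 (running 13.2549)
  edge 6→7: √(1.3037² + -0.1237²) = 1.3096 (running 14.5645)
  edge 7→8: √(0.9625² + 1.1050²) = 1.4654 (running 16.0299)
  edge 8→1: √(-0.1125² + 3.7825²) = 3.7842 (running 19.8141)
Perimeter = 19.8141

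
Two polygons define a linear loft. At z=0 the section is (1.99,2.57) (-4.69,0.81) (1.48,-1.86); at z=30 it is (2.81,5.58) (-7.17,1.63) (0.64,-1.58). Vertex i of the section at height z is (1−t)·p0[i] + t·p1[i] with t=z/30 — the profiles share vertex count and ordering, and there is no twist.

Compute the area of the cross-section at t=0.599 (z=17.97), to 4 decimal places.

Cross-section at t=0.599: each vertex is (1-t)·p0[i] + t·p1[i].
  v1: (1-0.599)·(1.99,2.57) + 0.599·(2.81,5.58) = (2.4812,4.3730)
  v2: (1-0.599)·(-4.69,0.81) + 0.599·(-7.17,1.63) = (-6.1755,1.3012)
  v3: (1-0.599)·(1.48,-1.86) + 0.599·(0.64,-1.58) = (0.9768,-1.6923)
Shoelace sum Σ(x_i·y_{i+1} − x_{i+1}·y_i):
  i=1: 2.4812·1.3012 − -6.1755·4.3730 = +30.2339 (running +30.2339)
  i=2: -6.1755·-1.6923 − 0.9768·1.3012 = +9.1797 (running +39.4136)
  i=3: 0.9768·4.3730 − 2.4812·-1.6923 = +8.4706 (running +47.8842)
Area = |Σ|/2 = |47.8842|/2 = 23.9421

Area at t=0.599: 23.9421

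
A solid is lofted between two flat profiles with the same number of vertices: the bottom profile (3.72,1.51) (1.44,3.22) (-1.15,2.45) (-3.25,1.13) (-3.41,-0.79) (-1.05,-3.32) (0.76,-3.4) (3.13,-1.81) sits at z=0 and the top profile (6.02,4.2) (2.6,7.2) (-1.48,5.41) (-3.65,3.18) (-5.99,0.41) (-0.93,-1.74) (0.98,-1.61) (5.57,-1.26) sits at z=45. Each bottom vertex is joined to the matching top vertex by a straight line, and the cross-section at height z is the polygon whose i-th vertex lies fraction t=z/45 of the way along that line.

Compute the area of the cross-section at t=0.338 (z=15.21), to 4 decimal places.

Area at t=0.338: 44.9627

Cross-section at t=0.338: each vertex is (1-t)·p0[i] + t·p1[i].
  v1: (1-0.338)·(3.72,1.51) + 0.338·(6.02,4.2) = (4.4974,2.4192)
  v2: (1-0.338)·(1.44,3.22) + 0.338·(2.6,7.2) = (1.8321,4.5652)
  v3: (1-0.338)·(-1.15,2.45) + 0.338·(-1.48,5.41) = (-1.2615,3.4505)
  v4: (1-0.338)·(-3.25,1.13) + 0.338·(-3.65,3.18) = (-3.3852,1.8229)
  v5: (1-0.338)·(-3.41,-0.79) + 0.338·(-5.99,0.41) = (-4.2820,-0.3844)
  v6: (1-0.338)·(-1.05,-3.32) + 0.338·(-0.93,-1.74) = (-1.0094,-2.7860)
  v7: (1-0.338)·(0.76,-3.4) + 0.338·(0.98,-1.61) = (0.8344,-2.7950)
  v8: (1-0.338)·(3.13,-1.81) + 0.338·(5.57,-1.26) = (3.9547,-1.6241)
Shoelace sum Σ(x_i·y_{i+1} − x_{i+1}·y_i):
  i=1: 4.4974·4.5652 − 1.8321·2.4192 = +16.0995 (running +16.0995)
  i=2: 1.8321·3.4505 − -1.2615·4.5652 = +12.0808 (running +28.1803)
  i=3: -1.2615·1.8229 − -3.3852·3.4505 = +9.3809 (running +37.5612)
  i=4: -3.3852·-0.3844 − -4.2820·1.8229 = +9.1070 (running +46.6682)
  i=5: -4.2820·-2.7860 − -1.0094·-0.3844 = +11.5416 (running +58.2098)
  i=6: -1.0094·-2.7950 − 0.8344·-2.7860 = +5.1459 (running +63.3556)
  i=7: 0.8344·-1.6241 − 3.9547·-2.7950 = +9.6983 (running +73.0539)
  i=8: 3.9547·2.4192 − 4.4974·-1.6241 = +16.8716 (running +89.9255)
Area = |Σ|/2 = |89.9255|/2 = 44.9627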